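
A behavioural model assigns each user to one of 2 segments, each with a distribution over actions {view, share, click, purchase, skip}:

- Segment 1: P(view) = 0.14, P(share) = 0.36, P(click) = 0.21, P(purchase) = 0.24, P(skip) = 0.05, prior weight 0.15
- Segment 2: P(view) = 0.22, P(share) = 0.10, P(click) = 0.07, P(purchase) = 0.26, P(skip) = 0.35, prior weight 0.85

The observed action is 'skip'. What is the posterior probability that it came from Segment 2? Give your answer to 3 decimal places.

By Bayes' theorem, P(k | x) = π_k f_k(x) / Σ_j π_j f_j(x).
Component likelihoods at x = 'skip':
  L_1 = P(skip | comp) = 0.05
  L_2 = P(skip | comp) = 0.35
Weight by the priors:
  π_1·L_1 = 0.15 × 0.05 = 0.0075
  π_2·L_2 = 0.85 × 0.35 = 0.2975
Sum: 0.0075 + 0.2975 = 0.305
So the posterior for Segment 2 is 0.2975 / 0.305 ≈ 0.975.

0.975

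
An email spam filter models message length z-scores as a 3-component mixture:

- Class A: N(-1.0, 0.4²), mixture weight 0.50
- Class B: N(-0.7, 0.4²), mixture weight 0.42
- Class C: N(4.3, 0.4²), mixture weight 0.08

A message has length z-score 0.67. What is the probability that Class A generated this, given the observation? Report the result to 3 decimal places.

0.064

Posterior ∝ prior × likelihood, so P(k | x) ∝ π_k f_k(x); normalise over all components.
Evaluate each component's likelihood at the observed value:
  L_A = 0.000163621
  L_B = 0.00282864
  L_C = 1.30483e-18
Unnormalised posteriors:
  π_A·L_A = 0.50 × 0.000163621 = 8.18103e-05
  π_B·L_B = 0.42 × 0.00282864 = 0.00118803
  π_C·L_C = 0.08 × 1.30483e-18 = 1.04386e-19
Normaliser: 8.18103e-05 + 0.00118803 + 1.04386e-19 = 0.00126984
P(Class A | 0.67) ≈ 0.064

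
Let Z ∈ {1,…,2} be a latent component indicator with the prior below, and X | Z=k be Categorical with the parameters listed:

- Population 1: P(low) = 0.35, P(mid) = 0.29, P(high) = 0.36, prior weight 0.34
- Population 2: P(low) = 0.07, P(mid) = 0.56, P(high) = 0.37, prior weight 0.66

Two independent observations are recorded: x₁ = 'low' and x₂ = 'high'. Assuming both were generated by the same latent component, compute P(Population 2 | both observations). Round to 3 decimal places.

0.285

P(component k | x) = w_k·f_k(x) / marginal(x), where marginal(x) = Σ_j w_j·f_j(x).
Since both observations come from the same component, the likelihood for component k is f_k(x₁)·f_k(x₂).
  f_1 = [0.35] × [0.36] = 0.126
  f_2 = [0.07] × [0.37] = 0.0259
Unnormalised posteriors:
  w_1·f_1 = 0.34 × 0.126 = 0.04284
  w_2·f_2 = 0.66 × 0.0259 = 0.017094
Evidence: 0.04284 + 0.017094 = 0.059934
P(Population 2 | x₁, x₂) ≈ 0.285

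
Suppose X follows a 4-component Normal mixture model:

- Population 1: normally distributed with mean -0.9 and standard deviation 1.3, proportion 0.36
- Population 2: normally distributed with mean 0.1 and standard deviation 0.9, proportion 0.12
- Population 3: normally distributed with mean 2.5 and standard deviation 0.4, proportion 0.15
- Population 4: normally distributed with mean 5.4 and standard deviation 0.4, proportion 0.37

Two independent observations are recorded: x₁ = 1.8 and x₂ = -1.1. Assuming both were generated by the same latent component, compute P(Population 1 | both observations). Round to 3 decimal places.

Apply Bayes' rule: the posterior for each component is proportional to its prior times its likelihood at x.
Since both observations come from the same component, the likelihood for component k is f_k(x₁)·f_k(x₂).
  f_1 = [(1/(1.3·√(2π)))·exp(−(1.8−-0.9)²/(2·1.3²)) = 0.306879·exp(-2.15680) = 0.0355041] × [0.303268] = 0.0107673
  f_2 = [(1/(0.9·√(2π)))·exp(−(1.8−0.1)²/(2·0.9²)) = 0.443269·exp(-1.78395) = 0.0744574] × [0.182233] = 0.0135686
  f_3 = [(1/(0.4·√(2π)))·exp(−(1.8−2.5)²/(2·0.4²)) = 0.997356·exp(-1.53125) = 0.215693] × [2.56994e-18] = 5.5432e-19
  f_4 = [(1/(0.4·√(2π)))·exp(−(1.8−5.4)²/(2·0.4²)) = 0.997356·exp(-40.50000) = 2.56994e-18] × [4.55414e-58] = 1.17039e-75
Prior × likelihood for each component:
  w_1·f_1 = 0.36 × 0.0107673 = 0.00387622
  w_2·f_2 = 0.12 × 0.0135686 = 0.00162823
  w_3·f_3 = 0.15 × 5.5432e-19 = 8.31479e-20
  w_4·f_4 = 0.37 × 1.17039e-75 = 4.33044e-76
Evidence: 0.00387622 + 0.00162823 + 8.31479e-20 + 4.33044e-76 = 0.00550445
P(Population 1 | x₁,x₂) = 0.00387622 / 0.00550445 ≈ 0.704

0.704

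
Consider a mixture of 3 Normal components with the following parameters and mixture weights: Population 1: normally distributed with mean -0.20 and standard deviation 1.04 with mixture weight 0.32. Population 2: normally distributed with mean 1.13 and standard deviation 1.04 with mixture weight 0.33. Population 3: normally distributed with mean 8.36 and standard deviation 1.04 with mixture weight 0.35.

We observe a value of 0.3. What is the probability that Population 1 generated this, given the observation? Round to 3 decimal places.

0.543

By Bayes' theorem, P(k | x) = π_k f_k(x) / Σ_j π_j f_j(x).
Evaluate each component's likelihood at the observed value:
  p_1 = (1/(1.04·√(2π)))·exp(−(0.3−-0.20)²/(2·1.04²)) = 0.383598·exp(-0.11557) = 0.341732
  p_2 = (1/(1.04·√(2π)))·exp(−(0.3−1.13)²/(2·1.04²)) = 0.383598·exp(-0.31846) = 0.278978
  p_3 = (1/(1.04·√(2π)))·exp(−(0.3−8.36)²/(2·1.04²)) = 0.383598·exp(-30.03125) = 3.47913e-14
Prior × likelihood for each component:
  π_1·p_1 = 0.32 × 0.341732 = 0.109354
  π_2·p_2 = 0.33 × 0.278978 = 0.0920627
  π_3·p_3 = 0.35 × 3.47913e-14 = 1.2177e-14
Sum: 0.109354 + 0.0920627 + 1.2177e-14 = 0.201417
P(Population 1 | the observation) = 0.109354 / 0.201417 ≈ 0.543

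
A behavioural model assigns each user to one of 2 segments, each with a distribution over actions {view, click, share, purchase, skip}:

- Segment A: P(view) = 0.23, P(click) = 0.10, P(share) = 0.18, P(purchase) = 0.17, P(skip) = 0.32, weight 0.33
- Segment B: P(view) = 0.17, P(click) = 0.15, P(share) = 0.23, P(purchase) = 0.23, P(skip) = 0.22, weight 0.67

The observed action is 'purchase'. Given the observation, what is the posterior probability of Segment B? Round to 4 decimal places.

0.7331

P(component k | x) = w_k·f_k(x) / marginal(x), where marginal(x) = Σ_j w_j·f_j(x).
Component likelihoods at x = 'purchase':
  f_A = P(purchase | comp) = 0.17
  f_B = P(purchase | comp) = 0.23
Weight by the priors:
  w_A·f_A = 0.33 × 0.17 = 0.0561
  w_B·f_B = 0.67 × 0.23 = 0.1541
Normaliser: 0.0561 + 0.1541 = 0.2102
P(Segment B | the observation) = 0.1541 / 0.2102 ≈ 0.7331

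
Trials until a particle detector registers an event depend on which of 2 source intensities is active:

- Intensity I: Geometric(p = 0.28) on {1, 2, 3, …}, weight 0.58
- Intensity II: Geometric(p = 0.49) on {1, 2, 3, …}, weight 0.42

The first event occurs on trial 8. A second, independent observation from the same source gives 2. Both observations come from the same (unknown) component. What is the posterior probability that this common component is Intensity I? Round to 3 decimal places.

0.877

By Bayes' theorem, P(k | x) = P(Z=k) f_k(x) / Σ_j P(Z=j) f_j(x).
Since both observations come from the same component, the likelihood for component k is f_k(x₁)·f_k(x₂).
  L_I = [0.0280857] × [0.2016] = 0.00566208
  L_II = [0.00439731] × [0.2499] = 0.00109889
Weight by the priors:
  P(Z=I)·L_I = 0.58 × 0.00566208 = 0.00328401
  P(Z=II)·L_II = 0.42 × 0.00109889 = 0.000461533
Denominator: 0.00328401 + 0.000461533 = 0.00374554
P(Intensity I | x₁,x₂) = 0.00328401 / 0.00374554 ≈ 0.877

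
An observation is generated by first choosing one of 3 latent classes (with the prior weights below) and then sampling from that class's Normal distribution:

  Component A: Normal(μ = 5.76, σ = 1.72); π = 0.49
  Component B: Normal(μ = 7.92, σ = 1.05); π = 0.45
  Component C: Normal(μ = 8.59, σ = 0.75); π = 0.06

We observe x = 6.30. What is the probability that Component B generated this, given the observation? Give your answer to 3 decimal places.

The responsibility of component k is w_k f_k(x) divided by Σ_j w_j f_j(x).
Evaluate each component's likelihood at the observed value:
  p_A = 0.220789
  p_B = 0.115564
  p_C = 0.00502827
Unnormalised posteriors:
  w_A·p_A = 0.49 × 0.220789 = 0.108187
  w_B·p_B = 0.45 × 0.115564 = 0.0520037
  w_C·p_C = 0.06 × 0.00502827 = 0.000301696
Evidence: 0.108187 + 0.0520037 + 0.000301696 = 0.160492
So the posterior for Component B is 0.0520037 / 0.160492 ≈ 0.324.

0.324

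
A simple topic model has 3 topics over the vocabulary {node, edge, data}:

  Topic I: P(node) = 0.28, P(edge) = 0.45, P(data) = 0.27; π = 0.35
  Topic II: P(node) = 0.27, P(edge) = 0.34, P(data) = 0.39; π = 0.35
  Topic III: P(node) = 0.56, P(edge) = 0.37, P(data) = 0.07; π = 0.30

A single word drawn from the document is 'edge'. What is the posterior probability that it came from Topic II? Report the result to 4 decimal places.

0.3071

P(component k | x) = w_k·f_k(x) / marginal(x), where marginal(x) = Σ_j w_j·f_j(x).
Categorical probabilities:
  L_I = 0.45
  L_II = 0.34
  L_III = 0.37
Prior × likelihood for each component:
  w_I·L_I = 0.35 × 0.45 = 0.1575
  w_II·L_II = 0.35 × 0.34 = 0.119
  w_III·L_III = 0.30 × 0.37 = 0.111
Marginal: 0.1575 + 0.119 + 0.111 = 0.3875
So the posterior for Topic II is 0.119 / 0.3875 ≈ 0.3071.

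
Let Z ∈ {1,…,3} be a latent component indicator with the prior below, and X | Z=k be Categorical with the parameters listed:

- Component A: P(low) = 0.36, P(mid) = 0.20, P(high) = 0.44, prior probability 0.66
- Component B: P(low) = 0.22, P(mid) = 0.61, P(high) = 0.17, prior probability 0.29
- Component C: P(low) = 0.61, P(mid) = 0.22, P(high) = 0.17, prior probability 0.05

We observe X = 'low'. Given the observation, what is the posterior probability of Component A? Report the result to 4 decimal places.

0.7159

By Bayes' theorem, P(k | x) = P(Z=k) f_k(x) / Σ_j P(Z=j) f_j(x).
Component likelihoods at x = 'low':
  p_A = P(low | comp) = 0.36
  p_B = P(low | comp) = 0.22
  p_C = P(low | comp) = 0.61
Weight by the priors:
  P(Z=A)·p_A = 0.66 × 0.36 = 0.2376
  P(Z=B)·p_B = 0.29 × 0.22 = 0.0638
  P(Z=C)·p_C = 0.05 × 0.61 = 0.0305
Marginal: 0.2376 + 0.0638 + 0.0305 = 0.3319
So the posterior for Component A is 0.2376 / 0.3319 ≈ 0.7159.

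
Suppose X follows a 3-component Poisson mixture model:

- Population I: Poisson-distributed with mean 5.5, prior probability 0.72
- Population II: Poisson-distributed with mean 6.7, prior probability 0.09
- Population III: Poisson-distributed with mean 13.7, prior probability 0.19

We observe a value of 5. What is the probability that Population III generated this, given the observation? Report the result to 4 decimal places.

0.0063

Apply Bayes' rule: the posterior for each component is proportional to its prior times its likelihood at x.
Evaluate each component's likelihood at the observed value:
  f_I = e^(−5.5)·5.5^5/5! = 0.171401
  f_II = e^(−6.7)·6.7^5/5! = 0.13849
  f_III = e^(−13.7)·13.7^5/5! = 0.00451427
Prior × likelihood for each component:
  π_I·f_I = 0.72 × 0.171401 = 0.123408
  π_II·f_II = 0.09 × 0.13849 = 0.0124641
  π_III·f_III = 0.19 × 0.00451427 = 0.000857711
Marginal: 0.123408 + 0.0124641 + 0.000857711 = 0.13673
So the posterior for Population III is 0.000857711 / 0.13673 ≈ 0.0063.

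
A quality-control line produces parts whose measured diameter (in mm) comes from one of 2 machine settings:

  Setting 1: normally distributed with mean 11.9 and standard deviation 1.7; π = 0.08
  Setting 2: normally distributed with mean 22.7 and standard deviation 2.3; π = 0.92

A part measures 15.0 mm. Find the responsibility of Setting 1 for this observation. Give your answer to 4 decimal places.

By Bayes' theorem, P(k | x) = w_k f_k(x) / Σ_j w_j f_j(x).
Component likelihoods at x = 15.0 mm:
  p_1 = (1/(1.7·√(2π)))·exp(−(15.0−11.9)²/(2·1.7²)) = 0.234672·exp(-1.66263) = 0.0445031
  p_2 = (1/(2.3·√(2π)))·exp(−(15.0−22.7)²/(2·2.3²)) = 0.173453·exp(-5.60397) = 0.000638865
Unnormalised posteriors:
  w_1·p_1 = 0.08 × 0.0445031 = 0.00356025
  w_2·p_2 = 0.92 × 0.000638865 = 0.000587756
Normaliser: 0.00356025 + 0.000587756 = 0.004148
Responsibility of Setting 1: 0.00356025 / 0.004148 ≈ 0.8583

0.8583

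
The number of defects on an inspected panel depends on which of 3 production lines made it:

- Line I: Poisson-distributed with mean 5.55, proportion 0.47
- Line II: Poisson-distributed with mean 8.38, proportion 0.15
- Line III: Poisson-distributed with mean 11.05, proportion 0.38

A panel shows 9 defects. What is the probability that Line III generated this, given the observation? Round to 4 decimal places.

Posterior ∝ prior × likelihood, so P(k | x) ∝ π_k f_k(x); normalise over all components.
Poisson probabilities:
  f_I = e^(−5.55)·5.55^9/9! = 0.0535229
  f_II = e^(−8.38)·8.38^9/9! = 0.128838
  f_III = e^(−11.05)·11.05^9/9! = 0.107533
Unnormalised posteriors:
  π_I·f_I = 0.47 × 0.0535229 = 0.0251558
  π_II·f_II = 0.15 × 0.128838 = 0.0193258
  π_III·f_III = 0.38 × 0.107533 = 0.0408627
Normaliser: 0.0251558 + 0.0193258 + 0.0408627 = 0.0853442
P(Line III | data) ≈ 0.4788

0.4788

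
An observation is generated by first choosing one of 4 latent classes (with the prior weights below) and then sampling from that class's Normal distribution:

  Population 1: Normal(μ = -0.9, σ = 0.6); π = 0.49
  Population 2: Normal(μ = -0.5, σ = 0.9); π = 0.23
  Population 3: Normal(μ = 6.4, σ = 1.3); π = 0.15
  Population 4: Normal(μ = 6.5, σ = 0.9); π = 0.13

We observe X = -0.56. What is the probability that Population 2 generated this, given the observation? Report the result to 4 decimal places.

0.2683

By Bayes' theorem, P(k | x) = w_k f_k(x) / Σ_j w_j f_j(x).
Evaluate each component's likelihood at the observed value:
  p_1 = 0.566279
  p_2 = 0.442285
  p_3 = 1.83118e-07
  p_4 = 1.92506e-14
Unnormalised posteriors:
  w_1·p_1 = 0.49 × 0.566279 = 0.277477
  w_2·p_2 = 0.23 × 0.442285 = 0.101726
  w_3·p_3 = 0.15 × 1.83118e-07 = 2.74676e-08
  w_4·p_4 = 0.13 × 1.92506e-14 = 2.50258e-15
Normaliser: 0.277477 + 0.101726 + 2.74676e-08 + 2.50258e-15 = 0.379202
So the posterior for Population 2 is 0.101726 / 0.379202 ≈ 0.2683.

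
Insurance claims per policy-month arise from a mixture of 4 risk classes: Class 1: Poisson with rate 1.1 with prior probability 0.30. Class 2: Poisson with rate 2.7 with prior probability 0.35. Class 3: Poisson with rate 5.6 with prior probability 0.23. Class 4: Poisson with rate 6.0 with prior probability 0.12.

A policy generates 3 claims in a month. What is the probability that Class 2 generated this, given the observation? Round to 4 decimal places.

0.5719

By Bayes' theorem, P(k | x) = π_k f_k(x) / Σ_j π_j f_j(x).
Component likelihoods at x = 3 claims:
  L_1 = 0.0738419
  L_2 = 0.220468
  L_3 = 0.108234
  L_4 = 0.0892351
Multiply by the mixture weights:
  π_1·L_1 = 0.30 × 0.0738419 = 0.0221526
  π_2·L_2 = 0.35 × 0.220468 = 0.0771637
  π_3·L_3 = 0.23 × 0.108234 = 0.0248938
  π_4·L_4 = 0.12 × 0.0892351 = 0.0107082
Denominator: 0.0221526 + 0.0771637 + 0.0248938 + 0.0107082 = 0.134918
P(Class 2 | 3 claims) = 0.0771637 / 0.134918 ≈ 0.5719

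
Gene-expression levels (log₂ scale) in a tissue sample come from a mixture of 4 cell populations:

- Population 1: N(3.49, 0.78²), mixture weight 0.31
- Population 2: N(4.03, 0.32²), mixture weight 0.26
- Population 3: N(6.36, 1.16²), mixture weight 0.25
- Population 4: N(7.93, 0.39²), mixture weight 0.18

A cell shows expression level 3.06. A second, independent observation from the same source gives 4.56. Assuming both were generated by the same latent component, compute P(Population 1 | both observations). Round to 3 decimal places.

0.958

Apply Bayes' rule: the posterior for each component is proportional to its prior times its likelihood at x.
Since both observations come from the same component, the likelihood for component k is f_k(x₁)·f_k(x₂).
  L_1 = [(1/(0.78·√(2π)))·exp(−(3.06−3.49)²/(2·0.78²)) = 0.511464·exp(-0.15196) = 0.439361] × [0.19961] = 0.0877011
  L_2 = [(1/(0.32·√(2π)))·exp(−(3.06−4.03)²/(2·0.32²)) = 1.246695·exp(-4.59424) = 0.012604] × [0.316293] = 0.00398655
  L_3 = [(1/(1.16·√(2π)))·exp(−(3.06−6.36)²/(2·1.16²)) = 0.343916·exp(-4.04652) = 0.00601271] × [0.10318] = 0.00062039
  L_4 = [(1/(0.39·√(2π)))·exp(−(3.06−7.93)²/(2·0.39²)) = 1.022929·exp(-77.96483) = 1.41303e-34] × [6.25233e-17] = 8.83474e-51
Unnormalised posteriors:
  w_1·L_1 = 0.31 × 0.0877011 = 0.0271873
  w_2·L_2 = 0.26 × 0.00398655 = 0.0010365
  w_3·L_3 = 0.25 × 0.00062039 = 0.000155097
  w_4·L_4 = 0.18 × 8.83474e-51 = 1.59025e-51
Normaliser: 0.0271873 + 0.0010365 + 0.000155097 + 1.59025e-51 = 0.0283789
So the posterior for Population 1 is 0.0271873 / 0.0283789 ≈ 0.958.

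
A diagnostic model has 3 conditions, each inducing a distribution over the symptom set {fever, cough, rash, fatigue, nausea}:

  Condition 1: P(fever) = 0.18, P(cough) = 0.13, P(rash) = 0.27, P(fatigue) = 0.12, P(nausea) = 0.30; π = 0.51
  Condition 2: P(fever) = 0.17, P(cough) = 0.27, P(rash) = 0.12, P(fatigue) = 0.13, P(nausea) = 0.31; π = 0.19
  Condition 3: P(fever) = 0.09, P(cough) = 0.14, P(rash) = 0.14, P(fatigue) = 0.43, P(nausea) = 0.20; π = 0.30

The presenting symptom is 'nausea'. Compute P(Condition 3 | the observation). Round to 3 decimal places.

0.221

Posterior ∝ prior × likelihood, so P(k | x) ∝ P(Z=k) f_k(x); normalise over all components.
Evaluate each component's likelihood at the observed value:
  L_1 = P(nausea | comp) = 0.30
  L_2 = P(nausea | comp) = 0.31
  L_3 = P(nausea | comp) = 0.20
Prior × likelihood for each component:
  P(Z=1)·L_1 = 0.51 × 0.3 = 0.153
  P(Z=2)·L_2 = 0.19 × 0.31 = 0.0589
  P(Z=3)·L_3 = 0.30 × 0.2 = 0.06
Sum: 0.153 + 0.0589 + 0.06 = 0.2719
So the posterior for Condition 3 is 0.06 / 0.2719 ≈ 0.221.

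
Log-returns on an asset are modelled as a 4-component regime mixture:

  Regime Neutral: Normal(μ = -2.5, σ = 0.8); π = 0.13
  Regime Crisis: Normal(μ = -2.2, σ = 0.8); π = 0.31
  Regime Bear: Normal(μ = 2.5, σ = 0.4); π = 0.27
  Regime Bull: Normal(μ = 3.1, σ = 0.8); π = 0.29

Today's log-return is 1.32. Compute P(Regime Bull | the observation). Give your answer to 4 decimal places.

P(component k | x) = π_k·f_k(x) / marginal(x), where marginal(x) = Σ_j π_j·f_j(x).
Evaluate each component's likelihood at the observed value:
  L_Neutral = (1/(0.8·√(2π)))·exp(−(1.32−-2.5)²/(2·0.8²)) = 0.498678·exp(-11.40031) = 5.5812e-06
  L_Crisis = (1/(0.8·√(2π)))·exp(−(1.32−-2.2)²/(2·0.8²)) = 0.498678·exp(-9.68000) = 3.11781e-05
  L_Bear = (1/(0.4·√(2π)))·exp(−(1.32−2.5)²/(2·0.4²)) = 0.997356·exp(-4.35125) = 0.0128566
  L_Bull = (1/(0.8·√(2π)))·exp(−(1.32−3.1)²/(2·0.8²)) = 0.498678·exp(-2.47531) = 0.0419571
Unnormalised posteriors:
  π_Neutral·L_Neutral = 0.13 × 5.5812e-06 = 7.25555e-07
  π_Crisis·L_Crisis = 0.31 × 3.11781e-05 = 9.66521e-06
  π_Bear·L_Bear = 0.27 × 0.0128566 = 0.00347128
  π_Bull·L_Bull = 0.29 × 0.0419571 = 0.0121676
Normaliser: 7.25555e-07 + 9.66521e-06 + 0.00347128 + 0.0121676 = 0.0156492
P(Regime Bull | the observation) = 0.0121676 / 0.0156492 ≈ 0.7775

0.7775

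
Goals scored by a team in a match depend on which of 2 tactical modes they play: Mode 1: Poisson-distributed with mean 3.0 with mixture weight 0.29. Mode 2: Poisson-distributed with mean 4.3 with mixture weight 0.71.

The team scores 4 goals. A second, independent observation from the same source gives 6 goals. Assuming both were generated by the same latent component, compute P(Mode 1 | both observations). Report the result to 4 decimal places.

Apply Bayes' rule: the posterior for each component is proportional to its prior times its likelihood at x.
Since both observations come from the same component, the likelihood for component k is f_k(x₁)·f_k(x₂).
  p_1 = [0.168031] × [0.0504094] = 0.00847036
  p_2 = [0.193284] × [0.119127] = 0.0230255
Unnormalised posteriors:
  w_1·p_1 = 0.29 × 0.00847036 = 0.0024564
  w_2·p_2 = 0.71 × 0.0230255 = 0.0163481
Sum: 0.0024564 + 0.0163481 = 0.0188045
So the posterior for Mode 1 is 0.0024564 / 0.0188045 ≈ 0.1306.

0.1306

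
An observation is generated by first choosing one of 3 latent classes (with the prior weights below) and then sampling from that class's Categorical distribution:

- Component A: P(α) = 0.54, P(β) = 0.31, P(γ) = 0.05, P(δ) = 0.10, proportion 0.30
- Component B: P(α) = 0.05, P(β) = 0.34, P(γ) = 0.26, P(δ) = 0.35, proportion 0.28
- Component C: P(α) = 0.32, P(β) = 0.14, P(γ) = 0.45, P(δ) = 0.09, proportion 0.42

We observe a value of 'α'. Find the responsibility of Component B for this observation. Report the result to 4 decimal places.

0.0451

Posterior ∝ prior × likelihood, so P(k | x) ∝ π_k f_k(x); normalise over all components.
Evaluate each component's likelihood at the observed value:
  L_A = 0.54
  L_B = 0.05
  L_C = 0.32
Prior × likelihood for each component:
  π_A·L_A = 0.30 × 0.54 = 0.162
  π_B·L_B = 0.28 × 0.05 = 0.014
  π_C·L_C = 0.42 × 0.32 = 0.1344
Marginal: 0.162 + 0.014 + 0.1344 = 0.3104
So the posterior for Component B is 0.014 / 0.3104 ≈ 0.0451.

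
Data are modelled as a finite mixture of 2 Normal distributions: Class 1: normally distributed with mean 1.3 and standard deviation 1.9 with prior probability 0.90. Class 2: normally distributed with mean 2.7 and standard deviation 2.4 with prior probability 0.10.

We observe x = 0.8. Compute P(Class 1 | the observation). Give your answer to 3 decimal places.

By Bayes' theorem, P(k | x) = P(Z=k) f_k(x) / Σ_j P(Z=j) f_j(x).
Normal densities:
  p_1 = (1/(1.9·√(2π)))·exp(−(0.8−1.3)²/(2·1.9²)) = 0.209970·exp(-0.03463) = 0.202824
  p_2 = (1/(2.4·√(2π)))·exp(−(0.8−2.7)²/(2·2.4²)) = 0.166226·exp(-0.31337) = 0.121508
Unnormalised posteriors:
  P(Z=1)·p_1 = 0.90 × 0.202824 = 0.182541
  P(Z=2)·p_2 = 0.10 × 0.121508 = 0.0121508
Marginal: 0.182541 + 0.0121508 = 0.194692
P(Class 1 | data) = 0.182541 / 0.194692 ≈ 0.938

0.938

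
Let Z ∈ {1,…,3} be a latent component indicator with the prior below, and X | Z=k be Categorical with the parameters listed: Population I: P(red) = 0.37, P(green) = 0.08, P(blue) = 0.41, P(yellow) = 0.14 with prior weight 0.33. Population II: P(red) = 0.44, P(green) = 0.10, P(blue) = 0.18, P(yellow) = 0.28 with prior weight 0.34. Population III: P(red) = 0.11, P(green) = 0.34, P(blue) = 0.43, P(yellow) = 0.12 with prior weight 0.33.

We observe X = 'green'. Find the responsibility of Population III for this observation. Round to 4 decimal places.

0.6501

The responsibility of component k is π_k f_k(x) divided by Σ_j π_j f_j(x).
Component likelihoods at x = 'green':
  p_I = 0.08
  p_II = 0.1
  p_III = 0.34
Multiply by the mixture weights:
  π_I·p_I = 0.33 × 0.08 = 0.0264
  π_II·p_II = 0.34 × 0.1 = 0.034
  π_III·p_III = 0.33 × 0.34 = 0.1122
Normaliser: 0.0264 + 0.034 + 0.1122 = 0.1726
P(Population III | the observation) ≈ 0.6501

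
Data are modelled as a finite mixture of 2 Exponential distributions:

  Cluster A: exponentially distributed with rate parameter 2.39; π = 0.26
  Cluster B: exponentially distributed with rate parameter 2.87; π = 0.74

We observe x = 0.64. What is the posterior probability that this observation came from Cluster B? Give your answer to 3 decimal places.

Apply Bayes' rule: the posterior for each component is proportional to its prior times its likelihood at x.
Component likelihoods at x = 0.64:
  f_A = 0.517727
  f_B = 0.457267
Multiply by the mixture weights:
  P(Z=A)·f_A = 0.26 × 0.517727 = 0.134609
  P(Z=B)·f_B = 0.74 × 0.457267 = 0.338378
Marginal: 0.134609 + 0.338378 = 0.472987
P(Cluster B | data) ≈ 0.715

0.715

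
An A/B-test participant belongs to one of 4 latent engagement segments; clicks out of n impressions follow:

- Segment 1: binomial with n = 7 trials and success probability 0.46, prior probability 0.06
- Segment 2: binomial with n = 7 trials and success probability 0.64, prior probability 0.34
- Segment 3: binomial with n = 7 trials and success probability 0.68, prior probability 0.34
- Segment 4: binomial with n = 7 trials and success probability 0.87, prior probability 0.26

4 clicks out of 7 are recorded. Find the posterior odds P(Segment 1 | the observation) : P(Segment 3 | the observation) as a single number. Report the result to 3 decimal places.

0.178

Only the two components matter; the odds are (π_i f_i(x)) / (π_j f_j(x)).
Component likelihoods at x = 4 clicks out of 7:
  L_1 = 0.246763
  L_2 = 0.273965
  L_3 = 0.245219
  L_4 = 0.044053
Posterior odds = (π_1·L_1) / (π_3·L_3) = (0.06·0.246763) / (0.34·0.245219) = 0.0148058 / 0.0833744 ≈ 0.178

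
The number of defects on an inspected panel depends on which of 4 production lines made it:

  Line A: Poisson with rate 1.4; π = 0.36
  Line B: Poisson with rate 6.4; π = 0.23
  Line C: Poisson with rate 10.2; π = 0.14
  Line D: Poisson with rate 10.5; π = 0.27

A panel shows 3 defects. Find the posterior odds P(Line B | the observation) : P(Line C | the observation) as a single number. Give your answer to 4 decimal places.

The posterior odds equal the prior odds times the likelihood ratio: (π_i/π_j)·(f_i(x)/f_j(x)).
Evaluate each component's likelihood at the observed value:
  p_A = 0.112777
  p_B = 0.0725945
  p_C = 0.00657424
  p_D = 0.00531281
Odds = (0.23/0.14) × (0.0725945/0.00657424) = 1.64286 × 11.0423 ≈ 18.1409

18.1409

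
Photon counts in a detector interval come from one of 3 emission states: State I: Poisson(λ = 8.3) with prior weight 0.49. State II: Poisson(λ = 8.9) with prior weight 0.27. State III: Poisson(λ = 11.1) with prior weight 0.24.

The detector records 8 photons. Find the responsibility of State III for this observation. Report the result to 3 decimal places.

0.166

The responsibility of component k is π_k f_k(x) divided by Σ_j π_j f_j(x).
Component likelihoods at x = 8 photons:
  f_I = e^(−8.3)·8.3^8/8! = 0.138823
  f_II = e^(−8.9)·8.9^8/8! = 0.133161
  f_III = e^(−11.1)·11.1^8/8! = 0.0863763
Unnormalised posteriors:
  π_I·f_I = 0.49 × 0.138823 = 0.068023
  π_II·f_II = 0.27 × 0.133161 = 0.0359536
  π_III·f_III = 0.24 × 0.0863763 = 0.0207303
Marginal: 0.068023 + 0.0359536 + 0.0207303 = 0.124707
Responsibility of State III: 0.0207303 / 0.124707 ≈ 0.166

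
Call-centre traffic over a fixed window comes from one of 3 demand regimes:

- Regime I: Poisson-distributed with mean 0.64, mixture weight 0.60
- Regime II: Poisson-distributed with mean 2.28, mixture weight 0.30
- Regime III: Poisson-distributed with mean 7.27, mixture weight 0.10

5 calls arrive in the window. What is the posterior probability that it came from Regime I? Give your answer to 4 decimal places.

0.0102

P(component k | x) = w_k·f_k(x) / marginal(x), where marginal(x) = Σ_j w_j·f_j(x).
Component likelihoods at x = 5 calls:
  f_I = 0.000471813
  f_II = 0.0525172
  f_III = 0.117807
Weight by the priors:
  w_I·f_I = 0.60 × 0.000471813 = 0.000283088
  w_II·f_II = 0.30 × 0.0525172 = 0.0157552
  w_III·f_III = 0.10 × 0.117807 = 0.0117807
Denominator: 0.000283088 + 0.0157552 + 0.0117807 = 0.0278189
So the posterior for Regime I is 0.000283088 / 0.0278189 ≈ 0.0102.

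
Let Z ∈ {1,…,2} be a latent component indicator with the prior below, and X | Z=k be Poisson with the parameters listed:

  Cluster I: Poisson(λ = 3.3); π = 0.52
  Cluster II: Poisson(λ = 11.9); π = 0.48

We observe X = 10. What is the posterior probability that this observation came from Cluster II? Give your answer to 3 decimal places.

The responsibility of component k is w_k f_k(x) divided by Σ_j w_j f_j(x).
Component likelihoods at x = 10:
  L_I = e^(−3.3)·3.3^10/10! = 0.0015567
  L_II = e^(−11.9)·11.9^10/10! = 0.106562
Weight by the priors:
  w_I·L_I = 0.52 × 0.0015567 = 0.000809483
  w_II·L_II = 0.48 × 0.106562 = 0.0511497
Marginal: 0.000809483 + 0.0511497 = 0.0519592
P(Cluster II | data) ≈ 0.984

0.984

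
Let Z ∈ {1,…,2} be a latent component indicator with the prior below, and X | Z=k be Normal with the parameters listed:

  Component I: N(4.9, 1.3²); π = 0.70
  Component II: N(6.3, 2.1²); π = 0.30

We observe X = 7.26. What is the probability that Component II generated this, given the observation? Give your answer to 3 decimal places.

By Bayes' theorem, P(k | x) = P(Z=k) f_k(x) / Σ_j P(Z=j) f_j(x).
Normal densities:
  f_I = (1/(1.3·√(2π)))·exp(−(7.26−4.9)²/(2·1.3²)) = 0.306879·exp(-1.64781) = 0.0590652
  f_II = (1/(2.1·√(2π)))·exp(−(7.26−6.3)²/(2·2.1²)) = 0.189973·exp(-0.10449) = 0.171124
Multiply by the mixture weights:
  P(Z=I)·f_I = 0.70 × 0.0590652 = 0.0413456
  P(Z=II)·f_II = 0.30 × 0.171124 = 0.0513373
Sum: 0.0413456 + 0.0513373 = 0.0926829
P(Component II | the observation) ≈ 0.554

0.554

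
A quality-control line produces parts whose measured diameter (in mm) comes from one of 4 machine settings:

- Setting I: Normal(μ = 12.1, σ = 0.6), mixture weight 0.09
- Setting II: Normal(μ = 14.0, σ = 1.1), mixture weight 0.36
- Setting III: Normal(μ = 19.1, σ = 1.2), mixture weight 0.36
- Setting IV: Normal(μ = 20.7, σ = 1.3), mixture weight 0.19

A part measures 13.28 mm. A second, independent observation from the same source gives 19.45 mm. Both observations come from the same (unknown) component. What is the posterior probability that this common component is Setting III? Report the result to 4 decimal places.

Posterior ∝ prior × likelihood, so P(k | x) ∝ P(Z=k) f_k(x); normalise over all components.
Since both observations come from the same component, the likelihood for component k is f_k(x₁)·f_k(x₂).
  f_I = [(1/(0.6·√(2π)))·exp(−(13.28−12.1)²/(2·0.6²)) = 0.664904·exp(-1.93389) = 0.096135] × [1.72624e-33] = 1.65952e-34
  f_II = [(1/(1.1·√(2π)))·exp(−(13.28−14.0)²/(2·1.1²)) = 0.362675·exp(-0.21421) = 0.292742] × [1.69469e-06] = 4.96108e-07
  f_III = [(1/(1.2·√(2π)))·exp(−(13.28−19.1)²/(2·1.2²)) = 0.332452·exp(-11.76125) = 2.59348e-06] × [0.318608] = 8.26303e-07
  f_IV = [(1/(1.3·√(2π)))·exp(−(13.28−20.7)²/(2·1.3²)) = 0.306879·exp(-16.28888) = 2.58701e-08] × [0.193287] = 5.00034e-09
Multiply by the mixture weights:
  P(Z=I)·f_I = 0.09 × 1.65952e-34 = 1.49357e-35
  P(Z=II)·f_II = 0.36 × 4.96108e-07 = 1.78599e-07
  P(Z=III)·f_III = 0.36 × 8.26303e-07 = 2.97469e-07
  P(Z=IV)·f_IV = 0.19 × 5.00034e-09 = 9.50065e-10
Denominator: 1.49357e-35 + 1.78599e-07 + 2.97469e-07 + 9.50065e-10 = 4.77018e-07
P(Setting III | x₁,x₂) = 2.97469e-07 / 4.77018e-07 ≈ 0.6236

0.6236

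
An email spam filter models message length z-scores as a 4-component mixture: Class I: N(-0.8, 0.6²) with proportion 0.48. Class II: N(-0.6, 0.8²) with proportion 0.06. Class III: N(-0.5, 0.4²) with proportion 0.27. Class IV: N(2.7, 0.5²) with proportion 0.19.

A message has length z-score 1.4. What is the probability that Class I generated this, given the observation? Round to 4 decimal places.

0.0560

Posterior ∝ prior × likelihood, so P(k | x) ∝ P(Z=k) f_k(x); normalise over all components.
Evaluate each component's likelihood at the observed value:
  L_I = (1/(0.6·√(2π)))·exp(−(1.4−-0.8)²/(2·0.6²)) = 0.664904·exp(-6.72222) = 0.000800451
  L_II = (1/(0.8·√(2π)))·exp(−(1.4−-0.6)²/(2·0.8²)) = 0.498678·exp(-3.12500) = 0.0219104
  L_III = (1/(0.4·√(2π)))·exp(−(1.4−-0.5)²/(2·0.4²)) = 0.997356·exp(-11.28125) = 1.25738e-05
  L_IV = (1/(0.5·√(2π)))·exp(−(1.4−2.7)²/(2·0.5²)) = 0.797885·exp(-3.38000) = 0.0271659
Multiply by the mixture weights:
  P(Z=I)·L_I = 0.48 × 0.000800451 = 0.000384217
  P(Z=II)·L_II = 0.06 × 0.0219104 = 0.00131462
  P(Z=III)·L_III = 0.27 × 1.25738e-05 = 3.39492e-06
  P(Z=IV)·L_IV = 0.19 × 0.0271659 = 0.00516153
Denominator: 0.000384217 + 0.00131462 + 3.39492e-06 + 0.00516153 = 0.00686376
Responsibility of Class I: 0.000384217 / 0.00686376 ≈ 0.0560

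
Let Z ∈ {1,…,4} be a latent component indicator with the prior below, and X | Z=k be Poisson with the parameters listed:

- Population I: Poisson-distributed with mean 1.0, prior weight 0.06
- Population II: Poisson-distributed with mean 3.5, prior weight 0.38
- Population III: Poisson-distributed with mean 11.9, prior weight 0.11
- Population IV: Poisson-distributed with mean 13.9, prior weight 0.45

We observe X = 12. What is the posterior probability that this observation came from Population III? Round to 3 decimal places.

0.218

The responsibility of component k is π_k f_k(x) divided by Σ_j π_j f_j(x).
Component likelihoods at x = 12:
  f_I = e^(−1.0)·1.0^12/12! = 7.68013e-10
  f_II = e^(−3.5)·3.5^12/12! = 0.000213034
  f_III = e^(−11.9)·11.9^12/12! = 0.11432
  f_IV = e^(−13.9)·13.9^12/12! = 0.0998039
Prior × likelihood for each component:
  π_I·f_I = 0.06 × 7.68013e-10 = 4.60808e-11
  π_II·f_II = 0.38 × 0.000213034 = 8.09529e-05
  π_III·f_III = 0.11 × 0.11432 = 0.0125752
  π_IV·f_IV = 0.45 × 0.0998039 = 0.0449117
Evidence: 4.60808e-11 + 8.09529e-05 + 0.0125752 + 0.0449117 = 0.0575679
P(Population III | the observation) = 0.0125752 / 0.0575679 ≈ 0.218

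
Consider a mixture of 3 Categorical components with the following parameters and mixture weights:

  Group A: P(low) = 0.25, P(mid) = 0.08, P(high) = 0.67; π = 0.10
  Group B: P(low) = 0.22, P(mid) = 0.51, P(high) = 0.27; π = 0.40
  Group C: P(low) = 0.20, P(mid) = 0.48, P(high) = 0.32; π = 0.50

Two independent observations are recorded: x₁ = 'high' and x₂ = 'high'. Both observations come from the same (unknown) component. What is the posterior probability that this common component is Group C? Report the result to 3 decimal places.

0.409

By Bayes' theorem, P(k | x) = P(Z=k) f_k(x) / Σ_j P(Z=j) f_j(x).
Since both observations come from the same component, the likelihood for component k is f_k(x₁)·f_k(x₂).
  p_A = [P(high | comp) = 0.67] × [0.67] = 0.4489
  p_B = [P(high | comp) = 0.27] × [0.27] = 0.0729
  p_C = [P(high | comp) = 0.32] × [0.32] = 0.1024
Weight by the priors:
  P(Z=A)·p_A = 0.10 × 0.4489 = 0.04489
  P(Z=B)·p_B = 0.40 × 0.0729 = 0.02916
  P(Z=C)·p_C = 0.50 × 0.1024 = 0.0512
Evidence: 0.04489 + 0.02916 + 0.0512 = 0.12525
Responsibility of Group C: 0.0512 / 0.12525 ≈ 0.409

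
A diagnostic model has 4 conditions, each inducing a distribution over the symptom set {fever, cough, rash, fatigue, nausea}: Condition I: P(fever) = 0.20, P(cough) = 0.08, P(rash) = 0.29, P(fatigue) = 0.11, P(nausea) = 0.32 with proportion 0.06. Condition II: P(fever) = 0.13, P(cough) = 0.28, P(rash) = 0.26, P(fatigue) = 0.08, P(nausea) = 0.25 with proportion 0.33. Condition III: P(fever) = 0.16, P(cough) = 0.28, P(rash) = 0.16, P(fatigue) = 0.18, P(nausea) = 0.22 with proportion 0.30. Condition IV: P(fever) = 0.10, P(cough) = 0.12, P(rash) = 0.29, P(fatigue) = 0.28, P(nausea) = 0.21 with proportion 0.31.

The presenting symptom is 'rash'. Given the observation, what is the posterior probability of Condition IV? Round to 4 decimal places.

0.3729

By Bayes' theorem, P(k | x) = w_k f_k(x) / Σ_j w_j f_j(x).
Categorical probabilities:
  f_I = P(rash | comp) = 0.29
  f_II = P(rash | comp) = 0.26
  f_III = P(rash | comp) = 0.16
  f_IV = P(rash | comp) = 0.29
Unnormalised posteriors:
  w_I·f_I = 0.06 × 0.29 = 0.0174
  w_II·f_II = 0.33 × 0.26 = 0.0858
  w_III·f_III = 0.30 × 0.16 = 0.048
  w_IV·f_IV = 0.31 × 0.29 = 0.0899
Denominator: 0.0174 + 0.0858 + 0.048 + 0.0899 = 0.2411
Responsibility of Condition IV: 0.0899 / 0.2411 ≈ 0.3729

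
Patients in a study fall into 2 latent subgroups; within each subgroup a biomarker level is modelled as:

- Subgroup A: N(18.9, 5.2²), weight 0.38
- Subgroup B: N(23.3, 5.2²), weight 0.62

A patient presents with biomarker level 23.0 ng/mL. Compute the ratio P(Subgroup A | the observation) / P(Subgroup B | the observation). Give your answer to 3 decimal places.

0.450

Posterior odds = (π_i f_i(x)) / (π_j f_j(x)); the normalising sum cancels.
Component likelihoods at x = 23.0 ng/mL:
  L_A = (1/(5.2·√(2π)))·exp(−(23.0−18.9)²/(2·5.2²)) = 0.076720·exp(-0.31084) = 0.0562228
  L_B = (1/(5.2·√(2π)))·exp(−(23.0−23.3)²/(2·5.2²)) = 0.076720·exp(-0.00166) = 0.0765921
0.0213647 / 0.0474871 ≈ 0.450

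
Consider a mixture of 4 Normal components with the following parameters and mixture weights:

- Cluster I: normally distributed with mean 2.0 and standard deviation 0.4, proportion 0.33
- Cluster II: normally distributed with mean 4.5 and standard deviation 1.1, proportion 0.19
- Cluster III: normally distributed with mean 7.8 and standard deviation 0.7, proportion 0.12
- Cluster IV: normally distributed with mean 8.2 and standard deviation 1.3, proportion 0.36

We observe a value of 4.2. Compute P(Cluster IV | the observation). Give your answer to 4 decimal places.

Posterior ∝ prior × likelihood, so P(k | x) ∝ P(Z=k) f_k(x); normalise over all components.
Normal densities:
  p_I = (1/(0.4·√(2π)))·exp(−(4.2−2.0)²/(2·0.4²)) = 0.997356·exp(-15.12500) = 2.69244e-07
  p_II = (1/(1.1·√(2π)))·exp(−(4.2−4.5)²/(2·1.1²)) = 0.362675·exp(-0.03719) = 0.349435
  p_III = (1/(0.7·√(2π)))·exp(−(4.2−7.8)²/(2·0.7²)) = 0.569918·exp(-13.22449) = 1.02917e-06
  p_IV = (1/(1.3·√(2π)))·exp(−(4.2−8.2)²/(2·1.3²)) = 0.306879·exp(-4.73373) = 0.00269858
Prior × likelihood for each component:
  P(Z=I)·p_I = 0.33 × 2.69244e-07 = 8.88505e-08
  P(Z=II)·p_II = 0.19 × 0.349435 = 0.0663926
  P(Z=III)·p_III = 0.12 × 1.02917e-06 = 1.23501e-07
  P(Z=IV)·p_IV = 0.36 × 0.00269858 = 0.000971488
Evidence: 8.88505e-08 + 0.0663926 + 1.23501e-07 + 0.000971488 = 0.0673643
Responsibility of Cluster IV: 0.000971488 / 0.0673643 ≈ 0.0144

0.0144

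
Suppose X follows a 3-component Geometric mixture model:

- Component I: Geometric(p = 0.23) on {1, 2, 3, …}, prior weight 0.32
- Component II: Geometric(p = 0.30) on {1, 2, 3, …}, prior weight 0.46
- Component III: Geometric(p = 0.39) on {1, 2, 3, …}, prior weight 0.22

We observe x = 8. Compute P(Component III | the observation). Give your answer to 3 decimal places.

0.104

Posterior ∝ prior × likelihood, so P(k | x) ∝ P(Z=k) f_k(x); normalise over all components.
Geometric probabilities:
  L_I = 0.0369116
  L_II = 0.0247063
  L_III = 0.0122567
Weight by the priors:
  P(Z=I)·L_I = 0.32 × 0.0369116 = 0.0118117
  P(Z=II)·L_II = 0.46 × 0.0247063 = 0.0113649
  P(Z=III)·L_III = 0.22 × 0.0122567 = 0.00269647
Marginal: 0.0118117 + 0.0113649 + 0.00269647 = 0.0258731
P(Component III | data) = 0.00269647 / 0.0258731 ≈ 0.104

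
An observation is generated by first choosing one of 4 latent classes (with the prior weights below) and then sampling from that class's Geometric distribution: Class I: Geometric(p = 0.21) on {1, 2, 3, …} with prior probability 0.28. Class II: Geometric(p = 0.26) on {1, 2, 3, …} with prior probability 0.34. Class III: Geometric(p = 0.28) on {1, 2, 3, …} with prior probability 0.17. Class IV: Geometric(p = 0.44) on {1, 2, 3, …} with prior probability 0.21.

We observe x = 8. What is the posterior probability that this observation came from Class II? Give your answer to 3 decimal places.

0.378

P(component k | x) = P(Z=k)·f_k(x) / marginal(x), where marginal(x) = Σ_j P(Z=j)·f_j(x).
Component likelihoods at x = 8:
  p_I = 0.21·(1−0.21)^7 = 0.21·0.192039 = 0.0403282
  p_II = 0.26·(1−0.26)^7 = 0.26·0.121513 = 0.0315933
  p_III = 0.28·(1−0.28)^7 = 0.28·0.100306 = 0.0280857
  p_IV = 0.44·(1−0.44)^7 = 0.44·0.0172709 = 0.00759922
Multiply by the mixture weights:
  P(Z=I)·p_I = 0.28 × 0.0403282 = 0.0112919
  P(Z=II)·p_II = 0.34 × 0.0315933 = 0.0107417
  P(Z=III)·p_III = 0.17 × 0.0280857 = 0.00477457
  P(Z=IV)·p_IV = 0.21 × 0.00759922 = 0.00159584
Sum: 0.0112919 + 0.0107417 + 0.00477457 + 0.00159584 = 0.028404
P(Class II | x) = 0.0107417 / 0.028404 ≈ 0.378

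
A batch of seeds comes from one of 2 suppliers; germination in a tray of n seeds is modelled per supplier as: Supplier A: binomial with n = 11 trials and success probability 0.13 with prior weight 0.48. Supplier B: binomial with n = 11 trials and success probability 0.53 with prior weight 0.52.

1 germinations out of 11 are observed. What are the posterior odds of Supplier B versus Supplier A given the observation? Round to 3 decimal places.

0.009

Posterior odds = (π_i f_i(x)) / (π_j f_j(x)); the normalising sum cancels.
Component likelihoods at x = 1 germinations out of 11:
  L_A = C(11,1)·0.13^1·0.87^10 = 11·0.13·0.248423 = 0.355245
  L_B = C(11,1)·0.53^1·0.47^10 = 11·0.53·0.000525991 = 0.00306653
Odds = (0.52/0.48) × (0.00306653/0.355245) = 1.08333 × 0.00863214 ≈ 0.009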